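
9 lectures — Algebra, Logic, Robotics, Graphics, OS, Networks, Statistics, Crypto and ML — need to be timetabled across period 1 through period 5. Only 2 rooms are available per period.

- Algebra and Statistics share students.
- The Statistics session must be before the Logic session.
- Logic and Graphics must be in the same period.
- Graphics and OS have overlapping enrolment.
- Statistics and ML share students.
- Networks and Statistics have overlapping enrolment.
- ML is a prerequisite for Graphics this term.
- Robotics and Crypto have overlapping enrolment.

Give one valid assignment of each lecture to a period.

Crypto=period 5, Logic=period 3, OS=period 4, Statistics=period 1, Robotics=period 1, Algebra=period 2, Networks=period 4, ML=period 2, Graphics=period 3

Checking: Statistics(period 1) before Logic(period 3); ML(period 2) before Graphics(period 3); Algebra(period 2) != Statistics(period 1); Statistics(period 1) != ML(period 2); Networks(period 4) != Statistics(period 1); Graphics(period 3) != OS(period 4); Robotics(period 1) != Crypto(period 5); Logic = Graphics = period 3; max 2 per period (cap 2).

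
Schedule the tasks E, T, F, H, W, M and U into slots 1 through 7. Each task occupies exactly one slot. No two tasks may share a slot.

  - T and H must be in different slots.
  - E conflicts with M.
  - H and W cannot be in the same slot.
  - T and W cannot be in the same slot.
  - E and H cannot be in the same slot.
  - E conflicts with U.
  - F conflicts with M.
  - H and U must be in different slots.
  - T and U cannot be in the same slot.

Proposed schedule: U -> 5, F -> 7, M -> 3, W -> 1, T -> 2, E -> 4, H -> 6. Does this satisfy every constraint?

Valid

T and U cannot be in the same slot — holds.
T and W cannot be in the same slot — holds.
E conflicts with M — holds.
H and U must be in different slots — holds.
T and H must be in different slots — holds.
F conflicts with M — holds.
No two tasks may share a slot — holds.
E and H cannot be in the same slot — holds.
E conflicts with U — holds.
H and W cannot be in the same slot — holds.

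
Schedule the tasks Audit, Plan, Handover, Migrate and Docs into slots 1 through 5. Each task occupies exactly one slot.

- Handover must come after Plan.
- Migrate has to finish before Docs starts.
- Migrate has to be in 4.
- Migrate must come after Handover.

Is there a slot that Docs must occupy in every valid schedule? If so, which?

Precedence pushes Docs to at least 5.
So Docs is pinned to 5.

5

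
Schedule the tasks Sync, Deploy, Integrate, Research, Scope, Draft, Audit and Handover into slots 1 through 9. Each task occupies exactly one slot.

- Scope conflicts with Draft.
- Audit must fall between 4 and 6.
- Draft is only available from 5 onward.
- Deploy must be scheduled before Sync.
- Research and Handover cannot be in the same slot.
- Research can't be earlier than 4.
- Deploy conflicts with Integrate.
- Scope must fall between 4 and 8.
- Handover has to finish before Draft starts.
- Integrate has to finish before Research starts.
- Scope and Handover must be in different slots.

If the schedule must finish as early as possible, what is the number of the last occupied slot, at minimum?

slot 5

The precedence chain requires at least 2 distinct slots.
Draft can't be placed before 5, so the schedule must run through at least slot 5.
5 works (last occupied slot: 5): for example Scope=4; Audit=4; Integrate=2; Deploy=1; Research=4; Handover=1; Draft=5; Sync=2.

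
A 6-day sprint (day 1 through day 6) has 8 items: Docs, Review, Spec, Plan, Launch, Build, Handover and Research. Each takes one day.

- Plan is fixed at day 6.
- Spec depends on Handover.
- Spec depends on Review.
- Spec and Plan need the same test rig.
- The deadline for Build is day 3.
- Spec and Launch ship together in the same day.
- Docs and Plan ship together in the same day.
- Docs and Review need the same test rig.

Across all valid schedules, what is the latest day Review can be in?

day 4

Downstream work caps Review at day 5.
Review at day 4 is achievable: Spec=day 5, Docs=day 6, Plan=day 6, Research=day 1, Launch=day 5, Review=day 4, Handover=day 1, Build=day 1.
Nothing later works — the conflict constraints rule out every day after day 4.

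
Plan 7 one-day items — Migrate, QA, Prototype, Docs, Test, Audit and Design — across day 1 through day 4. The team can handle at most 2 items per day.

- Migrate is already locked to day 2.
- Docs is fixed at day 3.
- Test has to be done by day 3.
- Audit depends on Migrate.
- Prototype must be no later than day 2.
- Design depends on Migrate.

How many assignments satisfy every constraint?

Splitting on QA: it can be day 1 (8), day 2 (4), day 3 (3), day 4 (6). Listing each branch's schedules as (Migrate, Prototype, Docs, Test, Audit, Design) by day number:
QA=day 1: (2,1,3,2,3,4) (2,1,3,2,4,3) (2,1,3,2,4,4) (2,1,3,3,4,4) (2,2,3,1,3,4) (2,2,3,1,4,3) (2,2,3,1,4,4) (2,2,3,3,4,4) — 8.
QA=day 2: (2,1,3,1,3,4) (2,1,3,1,4,3) (2,1,3,1,4,4) (2,1,3,3,4,4) — 4.
QA=day 3: (2,1,3,1,4,4) (2,1,3,2,4,4) (2,2,3,1,4,4) — 3.
QA=day 4: (2,1,3,1,3,4) (2,1,3,1,4,3) (2,1,3,2,3,4) (2,1,3,2,4,3) (2,2,3,1,3,4) (2,2,3,1,4,3) — 6.
Summing: 8 + 4 + 3 + 6 = 21.

21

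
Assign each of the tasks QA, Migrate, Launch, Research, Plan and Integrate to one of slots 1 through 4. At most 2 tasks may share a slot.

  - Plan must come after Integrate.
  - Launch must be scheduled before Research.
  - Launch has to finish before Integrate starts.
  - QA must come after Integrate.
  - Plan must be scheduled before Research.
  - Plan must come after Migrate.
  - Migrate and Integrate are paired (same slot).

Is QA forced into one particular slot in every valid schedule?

No

QA can be 3 (e.g. QA -> 3; Integrate -> 2; Migrate -> 2; Research -> 4; Launch -> 1; Plan -> 3) or 4 (e.g. Plan in 3; QA in 4; Integrate in 2; Migrate in 2; Research in 4; Launch in 1).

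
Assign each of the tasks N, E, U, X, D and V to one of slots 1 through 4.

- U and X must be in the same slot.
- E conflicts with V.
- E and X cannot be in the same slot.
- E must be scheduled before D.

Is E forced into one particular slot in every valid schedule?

No

E can be 1 (e.g. E=1, N=1, X=2, U=2, D=2, V=2) or 2 (e.g. U -> 1; D -> 3; V -> 1; X -> 1; E -> 2; N -> 1).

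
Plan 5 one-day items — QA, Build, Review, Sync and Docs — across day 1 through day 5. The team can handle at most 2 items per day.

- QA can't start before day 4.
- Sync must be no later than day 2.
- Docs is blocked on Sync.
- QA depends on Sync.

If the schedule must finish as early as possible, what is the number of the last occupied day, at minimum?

The precedence chain requires at least 2 distinct days.
With at most 2 per day and 5 work items, at least 3 days are needed.
QA can't be placed before day 4, so the schedule must run through at least day 4.
4 works (last occupied day: day 4): for example Sync in day 1; Review in day 2; Build in day 1; QA in day 4; Docs in day 2.

day 4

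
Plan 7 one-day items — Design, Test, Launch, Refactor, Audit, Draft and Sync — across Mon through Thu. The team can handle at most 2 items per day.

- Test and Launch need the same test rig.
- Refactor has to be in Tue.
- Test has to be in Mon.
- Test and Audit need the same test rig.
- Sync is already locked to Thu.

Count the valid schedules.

Splitting on Design: it can be Mon (12), Tue (6), Wed (12), Thu (6). Listing each branch's schedules as (Test, Launch, Refactor, Audit, Draft, Sync):
Design=Mon: (Mon,Tue,Tue,Wed,Wed,Thu) (Mon,Tue,Tue,Wed,Thu,Thu) (Mon,Tue,Tue,Thu,Wed,Thu) (Mon,Wed,Tue,Tue,Wed,Thu) (Mon,Wed,Tue,Tue,Thu,Thu) (Mon,Wed,Tue,Wed,Tue,Thu) (Mon,Wed,Tue,Wed,Thu,Thu) (Mon,Wed,Tue,Thu,Tue,Thu) (Mon,Wed,Tue,Thu,Wed,Thu) (Mon,Thu,Tue,Tue,Wed,Thu) (Mon,Thu,Tue,Wed,Tue,Thu) (Mon,Thu,Tue,Wed,Wed,Thu) — 12.
Design=Tue: (Mon,Wed,Tue,Wed,Mon,Thu) (Mon,Wed,Tue,Wed,Thu,Thu) (Mon,Wed,Tue,Thu,Mon,Thu) (Mon,Wed,Tue,Thu,Wed,Thu) (Mon,Thu,Tue,Wed,Mon,Thu) (Mon,Thu,Tue,Wed,Wed,Thu) — 6.
Design=Wed: (Mon,Tue,Tue,Wed,Mon,Thu) (Mon,Tue,Tue,Wed,Thu,Thu) (Mon,Tue,Tue,Thu,Mon,Thu) (Mon,Tue,Tue,Thu,Wed,Thu) (Mon,Wed,Tue,Tue,Mon,Thu) (Mon,Wed,Tue,Tue,Thu,Thu) (Mon,Wed,Tue,Thu,Mon,Thu) (Mon,Wed,Tue,Thu,Tue,Thu) (Mon,Thu,Tue,Tue,Mon,Thu) (Mon,Thu,Tue,Tue,Wed,Thu) (Mon,Thu,Tue,Wed,Mon,Thu) (Mon,Thu,Tue,Wed,Tue,Thu) — 12.
Design=Thu: (Mon,Tue,Tue,Wed,Mon,Thu) (Mon,Tue,Tue,Wed,Wed,Thu) (Mon,Wed,Tue,Tue,Mon,Thu) (Mon,Wed,Tue,Tue,Wed,Thu) (Mon,Wed,Tue,Wed,Mon,Thu) (Mon,Wed,Tue,Wed,Tue,Thu) — 6.
Summing: 12 + 6 + 12 + 6 = 36.

36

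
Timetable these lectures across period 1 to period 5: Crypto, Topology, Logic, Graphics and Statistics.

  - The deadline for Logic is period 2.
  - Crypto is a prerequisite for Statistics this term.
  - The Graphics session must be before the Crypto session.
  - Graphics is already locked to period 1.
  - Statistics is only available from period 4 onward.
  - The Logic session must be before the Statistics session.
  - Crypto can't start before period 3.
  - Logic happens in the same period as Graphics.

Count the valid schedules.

15

Splitting on Crypto: it can be period 3 (10), period 4 (5). Listing each branch's schedules as (Topology, Logic, Graphics, Statistics) by period number:
Crypto=period 3: (1,1,1,4) (1,1,1,5) (2,1,1,4) (2,1,1,5) (3,1,1,4) (3,1,1,5) (4,1,1,4) (4,1,1,5) (5,1,1,4) (5,1,1,5) — 10.
Crypto=period 4: (1,1,1,5) (2,1,1,5) (3,1,1,5) (4,1,1,5) (5,1,1,5) — 5.
Summing: 10 + 5 = 15.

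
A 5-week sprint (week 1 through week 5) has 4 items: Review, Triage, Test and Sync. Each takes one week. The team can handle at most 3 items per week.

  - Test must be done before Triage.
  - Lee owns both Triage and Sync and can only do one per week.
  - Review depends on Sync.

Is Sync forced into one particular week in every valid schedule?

No

Sync can be week 1 (e.g. Test in week 1; Triage in week 2; Review in week 2; Sync in week 1) or week 2 (e.g. Test in week 1, Review in week 3, Sync in week 2, Triage in week 3).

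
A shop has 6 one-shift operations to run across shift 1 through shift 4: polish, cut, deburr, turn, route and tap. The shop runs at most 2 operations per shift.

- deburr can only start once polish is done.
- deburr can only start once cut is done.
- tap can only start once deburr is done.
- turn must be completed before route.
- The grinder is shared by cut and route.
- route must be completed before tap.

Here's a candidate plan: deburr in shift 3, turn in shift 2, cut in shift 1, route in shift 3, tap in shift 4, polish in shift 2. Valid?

turn must be completed before route — holds.
deburr can only start once cut is done — holds.
tap can only start once deburr is done — holds.
route must be completed before tap — holds.
deburr can only start once polish is done — holds.
The shop runs at most 2 operations per shift — holds.
The grinder is shared by cut and route — holds.

Yes, all constraints hold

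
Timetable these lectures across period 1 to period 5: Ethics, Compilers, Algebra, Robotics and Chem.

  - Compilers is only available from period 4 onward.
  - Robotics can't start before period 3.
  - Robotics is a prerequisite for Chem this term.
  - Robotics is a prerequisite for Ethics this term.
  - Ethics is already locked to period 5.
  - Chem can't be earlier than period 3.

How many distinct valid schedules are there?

30

Splitting on Compilers: it can be period 4 (15), period 5 (15). Listing each branch's schedules as (Ethics, Algebra, Robotics, Chem) by period number:
Compilers=period 4: (5,1,3,4) (5,1,3,5) (5,1,4,5) (5,2,3,4) (5,2,3,5) (5,2,4,5) (5,3,3,4) (5,3,3,5) (5,3,4,5) (5,4,3,4) (5,4,3,5) (5,4,4,5) (5,5,3,4) (5,5,3,5) (5,5,4,5) — 15.
Compilers=period 5: (5,1,3,4) (5,1,3,5) (5,1,4,5) (5,2,3,4) (5,2,3,5) (5,2,4,5) (5,3,3,4) (5,3,3,5) (5,3,4,5) (5,4,3,4) (5,4,3,5) (5,4,4,5) (5,5,3,4) (5,5,3,5) (5,5,4,5) — 15.
Summing: 15 + 15 = 30.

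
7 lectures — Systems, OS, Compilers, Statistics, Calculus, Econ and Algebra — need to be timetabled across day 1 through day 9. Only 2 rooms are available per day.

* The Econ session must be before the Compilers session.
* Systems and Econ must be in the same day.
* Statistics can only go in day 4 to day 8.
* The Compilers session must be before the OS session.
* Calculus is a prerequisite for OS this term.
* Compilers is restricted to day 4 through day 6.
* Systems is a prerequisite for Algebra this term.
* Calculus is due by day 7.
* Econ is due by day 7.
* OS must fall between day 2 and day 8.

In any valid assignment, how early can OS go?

day 5

OS is available from day 2; precedence pushes OS to at least day 5; OS's own window allows nothing later than day 8.
OS at day 5 is achievable: Compilers=day 4; OS=day 5; Calculus=day 1; Algebra=day 3; Econ=day 2; Systems=day 2; Statistics=day 4.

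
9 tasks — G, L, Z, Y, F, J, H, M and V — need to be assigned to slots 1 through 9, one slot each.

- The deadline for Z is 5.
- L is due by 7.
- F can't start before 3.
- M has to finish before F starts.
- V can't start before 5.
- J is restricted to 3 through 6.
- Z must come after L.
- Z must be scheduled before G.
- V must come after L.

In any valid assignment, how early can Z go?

2

Precedence pushes Z to at least 2; Z's own window allows nothing later than 5.
Z at 2 is achievable: L in 1, V in 5, M in 1, J in 3, Y in 1, H in 1, Z in 2, G in 3, F in 3.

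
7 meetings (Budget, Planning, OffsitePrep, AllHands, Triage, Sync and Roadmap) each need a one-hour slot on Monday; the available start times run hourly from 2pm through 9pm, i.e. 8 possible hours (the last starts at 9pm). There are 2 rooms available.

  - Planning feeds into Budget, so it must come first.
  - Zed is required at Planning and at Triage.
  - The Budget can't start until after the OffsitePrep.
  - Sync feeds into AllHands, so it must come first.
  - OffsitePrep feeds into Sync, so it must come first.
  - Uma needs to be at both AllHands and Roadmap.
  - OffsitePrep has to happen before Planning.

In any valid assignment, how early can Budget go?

4pm

Precedence pushes Budget to at least 4pm.
Budget at 4pm is achievable: AllHands=4pm, Triage=2pm, Planning=3pm, Budget=4pm, Sync=3pm, OffsitePrep=2pm, Roadmap=5pm.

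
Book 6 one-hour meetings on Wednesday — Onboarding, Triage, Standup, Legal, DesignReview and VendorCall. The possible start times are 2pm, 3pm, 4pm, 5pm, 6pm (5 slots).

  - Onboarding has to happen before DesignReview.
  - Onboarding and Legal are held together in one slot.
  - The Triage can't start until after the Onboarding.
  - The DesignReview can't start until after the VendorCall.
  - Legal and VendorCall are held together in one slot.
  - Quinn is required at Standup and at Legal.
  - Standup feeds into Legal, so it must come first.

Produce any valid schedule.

Legal -> 3pm; Onboarding -> 3pm; Triage -> 4pm; DesignReview -> 4pm; Standup -> 2pm; VendorCall -> 3pm

Checking: Onboarding(3pm) before Triage(4pm); VendorCall(3pm) before DesignReview(4pm); Onboarding(3pm) before DesignReview(4pm); Standup(2pm) before Legal(3pm); Standup(2pm) != Legal(3pm); Onboarding = Legal = 3pm; Legal = VendorCall = 3pm.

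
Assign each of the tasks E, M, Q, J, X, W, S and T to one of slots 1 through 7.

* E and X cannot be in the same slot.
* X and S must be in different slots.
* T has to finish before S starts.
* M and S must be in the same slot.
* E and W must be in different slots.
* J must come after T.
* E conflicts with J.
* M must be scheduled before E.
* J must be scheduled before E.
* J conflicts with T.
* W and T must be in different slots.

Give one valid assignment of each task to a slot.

T -> 1; E -> 3; W -> 2; Q -> 1; S -> 2; X -> 1; J -> 2; M -> 2

Checking: T(1) before S(2); J(2) before E(3); T(1) before J(2); M(2) before E(3); W(2) != T(1); X(1) != S(2); E(3) != J(2); J(2) != T(1); E(3) != W(2); E(3) != X(1); M = S = 2.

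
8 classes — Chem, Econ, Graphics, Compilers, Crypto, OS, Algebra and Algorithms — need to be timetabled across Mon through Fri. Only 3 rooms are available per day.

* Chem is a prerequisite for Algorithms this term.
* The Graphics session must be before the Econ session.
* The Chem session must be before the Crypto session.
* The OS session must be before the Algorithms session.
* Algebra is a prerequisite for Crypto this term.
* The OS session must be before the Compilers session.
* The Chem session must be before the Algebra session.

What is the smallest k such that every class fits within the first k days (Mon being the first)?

The precedence chain requires at least 3 distinct days.
With at most 3 per day and 8 classes, at least 3 days are needed.
3 works (last occupied day: Wed): for example Crypto=Wed; OS=Mon; Algorithms=Tue; Chem=Mon; Algebra=Tue; Compilers=Wed; Graphics=Mon; Econ=Tue.

3 days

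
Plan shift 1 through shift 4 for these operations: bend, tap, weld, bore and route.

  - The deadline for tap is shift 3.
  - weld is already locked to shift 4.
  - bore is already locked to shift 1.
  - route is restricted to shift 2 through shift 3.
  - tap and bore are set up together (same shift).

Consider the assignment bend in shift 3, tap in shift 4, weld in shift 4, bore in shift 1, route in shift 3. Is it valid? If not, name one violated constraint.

No — it violates: The deadline for tap is shift 3

tap and bore are set up together (same shift) — violated.
weld is already locked to shift 4 — holds.
route is restricted to shift 2 through shift 3 — holds.
bore is already locked to shift 1 — holds.
The deadline for tap is shift 3 — violated.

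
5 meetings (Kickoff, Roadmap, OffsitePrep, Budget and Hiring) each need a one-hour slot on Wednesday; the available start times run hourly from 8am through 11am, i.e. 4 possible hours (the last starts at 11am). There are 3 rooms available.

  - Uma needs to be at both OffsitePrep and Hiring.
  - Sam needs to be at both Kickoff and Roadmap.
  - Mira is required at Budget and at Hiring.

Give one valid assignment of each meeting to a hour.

OffsitePrep=8am; Hiring=9am; Budget=8am; Kickoff=8am; Roadmap=9am

Checking: Kickoff(8am) != Roadmap(9am); OffsitePrep(8am) != Hiring(9am); Budget(8am) != Hiring(9am); max 3 per hour (cap 3).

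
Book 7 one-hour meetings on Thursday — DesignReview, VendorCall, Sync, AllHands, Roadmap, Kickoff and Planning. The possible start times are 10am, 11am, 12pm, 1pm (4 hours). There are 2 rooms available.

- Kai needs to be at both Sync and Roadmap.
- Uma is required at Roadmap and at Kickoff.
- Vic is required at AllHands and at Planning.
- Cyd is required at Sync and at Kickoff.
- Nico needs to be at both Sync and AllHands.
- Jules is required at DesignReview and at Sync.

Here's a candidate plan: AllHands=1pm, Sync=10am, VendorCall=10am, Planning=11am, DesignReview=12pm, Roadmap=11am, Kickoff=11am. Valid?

Cyd is required at Sync and at Kickoff — holds.
There are 2 rooms available — violated.
Kai needs to be at both Sync and Roadmap — holds.
Uma is required at Roadmap and at Kickoff — violated.
Nico needs to be at both Sync and AllHands — holds.
Jules is required at DesignReview and at Sync — holds.
Vic is required at AllHands and at Planning — holds.

No — it violates: Uma is required at Roadmap and at Kickoff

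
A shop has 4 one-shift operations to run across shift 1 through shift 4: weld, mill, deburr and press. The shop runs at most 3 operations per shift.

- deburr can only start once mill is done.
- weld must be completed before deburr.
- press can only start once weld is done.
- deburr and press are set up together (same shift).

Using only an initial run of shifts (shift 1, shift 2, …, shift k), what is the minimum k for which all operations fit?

The precedence chain requires at least 2 distinct shifts.
With at most 3 per shift and 4 operations, at least 2 shifts are needed.
2 works (last occupied shift: shift 2): for example weld -> shift 1, deburr -> shift 2, press -> shift 2, mill -> shift 1.

2 shifts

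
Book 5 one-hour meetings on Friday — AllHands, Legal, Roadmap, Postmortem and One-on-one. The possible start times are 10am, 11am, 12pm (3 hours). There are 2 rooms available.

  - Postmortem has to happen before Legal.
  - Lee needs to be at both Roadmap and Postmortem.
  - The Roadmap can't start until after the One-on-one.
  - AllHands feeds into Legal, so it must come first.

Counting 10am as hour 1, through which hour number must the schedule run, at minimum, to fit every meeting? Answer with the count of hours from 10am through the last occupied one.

The precedence chain requires at least 2 distinct hours.
With at most 2 per hour and 5 meetings, at least 3 hours are needed.
3 works (last occupied hour: 12pm): for example AllHands=10am; One-on-one=11am; Legal=11am; Roadmap=12pm; Postmortem=10am.

3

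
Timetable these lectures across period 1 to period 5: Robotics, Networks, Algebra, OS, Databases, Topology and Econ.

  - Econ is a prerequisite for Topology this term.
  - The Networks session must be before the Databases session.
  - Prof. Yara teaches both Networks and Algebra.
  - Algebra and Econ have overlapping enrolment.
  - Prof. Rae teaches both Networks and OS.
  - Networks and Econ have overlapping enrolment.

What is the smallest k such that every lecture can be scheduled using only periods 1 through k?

3 periods

The precedence chain requires at least 2 distinct periods.
Could 2 periods be enough, i.e. nothing placed later than period 2? No: Databases must come after Networks (at period 1 or later) → {period 2}; Networks must come before Databases (at period 2 or earlier) → {period 1}; Topology must come after Econ (at period 1 or later) → {period 2}; Econ must come before Topology (at period 2 or earlier) → {period 1}; Econ can't share with Networks (period 1) → nothing is left.
So 2 periods is not enough.
3 works (last occupied period: period 3): for example Algebra=period 3; Topology=period 3; Robotics=period 1; Econ=period 2; OS=period 2; Networks=period 1; Databases=period 2.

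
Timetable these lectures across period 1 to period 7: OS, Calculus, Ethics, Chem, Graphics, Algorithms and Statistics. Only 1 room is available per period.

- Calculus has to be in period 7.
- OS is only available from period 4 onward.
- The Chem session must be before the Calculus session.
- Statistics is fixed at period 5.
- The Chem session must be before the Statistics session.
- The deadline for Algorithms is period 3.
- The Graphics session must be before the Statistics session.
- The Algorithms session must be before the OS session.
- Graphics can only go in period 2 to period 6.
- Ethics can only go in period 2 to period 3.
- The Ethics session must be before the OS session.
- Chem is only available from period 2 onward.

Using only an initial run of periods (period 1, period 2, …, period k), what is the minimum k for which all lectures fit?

7

The precedence chain requires at least 2 distinct periods.
With at most 1 per period and 7 lectures, at least 7 periods are needed.
Calculus can't be placed before period 7, so the schedule must run through at least period 7.
7 works (last occupied period: period 7): for example Ethics in period 2, Calculus in period 7, Algorithms in period 1, Statistics in period 5, OS in period 6, Chem in period 4, Graphics in period 3.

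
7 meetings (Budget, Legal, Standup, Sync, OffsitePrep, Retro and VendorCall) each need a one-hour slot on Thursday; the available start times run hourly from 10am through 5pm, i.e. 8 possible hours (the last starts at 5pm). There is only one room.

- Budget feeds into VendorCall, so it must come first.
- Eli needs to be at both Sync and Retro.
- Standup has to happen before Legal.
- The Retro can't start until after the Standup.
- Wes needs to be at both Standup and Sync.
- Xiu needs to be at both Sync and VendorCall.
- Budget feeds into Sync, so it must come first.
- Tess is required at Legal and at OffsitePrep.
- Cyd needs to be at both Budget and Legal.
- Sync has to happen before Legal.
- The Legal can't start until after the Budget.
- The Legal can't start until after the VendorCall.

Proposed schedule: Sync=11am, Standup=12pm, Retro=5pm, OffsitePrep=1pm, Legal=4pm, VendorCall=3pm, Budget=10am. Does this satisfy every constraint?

Xiu needs to be at both Sync and VendorCall — holds.
The Retro can't start until after the Standup — holds.
There is only one room — holds.
Eli needs to be at both Sync and Retro — holds.
The Legal can't start until after the Budget — holds.
Cyd needs to be at both Budget and Legal — holds.
Tess is required at Legal and at OffsitePrep — holds.
Budget feeds into VendorCall, so it must come first — holds.
The Legal can't start until after the VendorCall — holds.
Standup has to happen before Legal — holds.
Wes needs to be at both Standup and Sync — holds.
Sync has to happen before Legal — holds.
Budget feeds into Sync, so it must come first — holds.

Yes, all constraints hold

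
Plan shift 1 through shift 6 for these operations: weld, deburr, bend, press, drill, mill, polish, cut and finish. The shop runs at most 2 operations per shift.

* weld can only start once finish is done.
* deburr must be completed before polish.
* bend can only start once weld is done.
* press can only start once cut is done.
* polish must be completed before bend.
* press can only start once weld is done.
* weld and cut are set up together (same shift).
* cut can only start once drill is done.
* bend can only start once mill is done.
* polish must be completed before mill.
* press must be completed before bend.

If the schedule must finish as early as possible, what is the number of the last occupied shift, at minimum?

The precedence chain requires at least 4 distinct shifts.
With at most 2 per shift and 9 operations, at least 5 shifts are needed.
5 works (last occupied shift: shift 5): for example polish -> shift 2; deburr -> shift 1; finish -> shift 2; cut -> shift 3; weld -> shift 3; bend -> shift 5; mill -> shift 4; press -> shift 4; drill -> shift 1.

shift 5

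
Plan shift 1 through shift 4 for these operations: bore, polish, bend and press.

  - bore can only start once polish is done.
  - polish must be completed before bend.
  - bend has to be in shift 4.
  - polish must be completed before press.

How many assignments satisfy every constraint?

14

Splitting on bore: it can be shift 2 (3), shift 3 (5), shift 4 (6). Listing each branch's schedules as (polish, bend, press) by shift number:
bore=shift 2: (1,4,2) (1,4,3) (1,4,4) — 3.
bore=shift 3: (1,4,2) (1,4,3) (1,4,4) (2,4,3) (2,4,4) — 5.
bore=shift 4: (1,4,2) (1,4,3) (1,4,4) (2,4,3) (2,4,4) (3,4,4) — 6.
Summing: 3 + 5 + 6 = 14.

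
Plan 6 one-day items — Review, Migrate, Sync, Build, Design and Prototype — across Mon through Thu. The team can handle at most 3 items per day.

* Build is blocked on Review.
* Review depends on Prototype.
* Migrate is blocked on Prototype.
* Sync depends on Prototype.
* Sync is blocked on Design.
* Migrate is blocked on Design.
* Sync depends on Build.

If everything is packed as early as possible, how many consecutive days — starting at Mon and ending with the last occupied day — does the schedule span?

4

The precedence chain requires at least 4 distinct days.
With at most 3 per day and 6 tasks, at least 2 days are needed.
4 works (last occupied day: Thu): for example Design in Mon; Sync in Thu; Review in Tue; Migrate in Tue; Build in Wed; Prototype in Mon.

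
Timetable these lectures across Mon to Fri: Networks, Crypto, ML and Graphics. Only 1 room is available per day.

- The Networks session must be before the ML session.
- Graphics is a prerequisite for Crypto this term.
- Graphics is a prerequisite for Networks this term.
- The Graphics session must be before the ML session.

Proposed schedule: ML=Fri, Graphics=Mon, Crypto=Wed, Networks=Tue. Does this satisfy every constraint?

The Networks session must be before the ML session — holds.
Graphics is a prerequisite for Networks this term — holds.
Graphics is a prerequisite for Crypto this term — holds.
Only 1 room is available per day — holds.
The Graphics session must be before the ML session — holds.

Yes, all constraints hold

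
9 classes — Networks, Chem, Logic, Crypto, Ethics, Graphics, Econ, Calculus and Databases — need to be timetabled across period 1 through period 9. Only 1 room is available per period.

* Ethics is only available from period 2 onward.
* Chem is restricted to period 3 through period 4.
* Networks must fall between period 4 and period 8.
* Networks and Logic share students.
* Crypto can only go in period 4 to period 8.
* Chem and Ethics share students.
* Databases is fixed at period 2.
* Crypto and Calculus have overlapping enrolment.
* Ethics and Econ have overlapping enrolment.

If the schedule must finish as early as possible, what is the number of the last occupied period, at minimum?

With at most 1 per period and 9 classes, at least 9 periods are needed.
Networks can't be placed before period 4, so the schedule must run through at least period 4.
9 works (last occupied period: period 9): for example Chem in period 3, Logic in period 1, Graphics in period 7, Networks in period 4, Ethics in period 6, Econ in period 8, Calculus in period 9, Crypto in period 5, Databases in period 2.

period 9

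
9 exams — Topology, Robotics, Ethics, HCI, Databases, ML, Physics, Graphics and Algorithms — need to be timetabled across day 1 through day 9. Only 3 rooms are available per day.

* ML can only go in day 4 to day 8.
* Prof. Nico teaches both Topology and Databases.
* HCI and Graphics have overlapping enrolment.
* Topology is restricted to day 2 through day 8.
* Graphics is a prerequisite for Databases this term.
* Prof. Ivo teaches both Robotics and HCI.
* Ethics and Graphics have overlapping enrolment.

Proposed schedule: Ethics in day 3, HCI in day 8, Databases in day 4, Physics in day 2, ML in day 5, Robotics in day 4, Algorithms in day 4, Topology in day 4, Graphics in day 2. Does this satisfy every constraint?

ML can only go in day 4 to day 8 — holds.
Ethics and Graphics have overlapping enrolment — holds.
Only 3 rooms are available per day — violated.
Prof. Ivo teaches both Robotics and HCI — holds.
Topology is restricted to day 2 through day 8 — holds.
Prof. Nico teaches both Topology and Databases — violated.
HCI and Graphics have overlapping enrolment — holds.
Graphics is a prerequisite for Databases this term — holds.

Invalid. Prof. Nico teaches both Topology and Databases.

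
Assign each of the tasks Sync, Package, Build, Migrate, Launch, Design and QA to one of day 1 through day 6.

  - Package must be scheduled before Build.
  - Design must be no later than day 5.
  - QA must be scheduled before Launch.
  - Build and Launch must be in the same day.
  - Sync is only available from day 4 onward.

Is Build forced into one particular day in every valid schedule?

Build can be day 2 (e.g. Sync in day 4; Migrate in day 1; QA in day 1; Package in day 1; Design in day 1; Build in day 2; Launch in day 2) or day 3 (e.g. Package in day 1, Design in day 1, Sync in day 4, Migrate in day 1, Launch in day 3, Build in day 3, QA in day 1).

No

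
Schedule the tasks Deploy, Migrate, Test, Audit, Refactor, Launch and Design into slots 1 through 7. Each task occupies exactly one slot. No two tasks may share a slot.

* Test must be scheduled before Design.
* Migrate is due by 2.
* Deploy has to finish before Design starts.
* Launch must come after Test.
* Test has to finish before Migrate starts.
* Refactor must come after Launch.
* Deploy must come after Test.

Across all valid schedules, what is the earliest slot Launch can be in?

3

Precedence pushes Launch to at least 2; downstream work caps Launch at 6.
Launch at 3 is achievable: Design=5, Migrate=2, Launch=3, Deploy=4, Refactor=6, Test=1, Audit=7.
Nothing earlier works — the capacity limit rule out every slot before 3.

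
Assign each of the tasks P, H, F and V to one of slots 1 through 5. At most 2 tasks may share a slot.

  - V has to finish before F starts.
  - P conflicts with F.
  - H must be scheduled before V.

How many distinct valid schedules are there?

Splitting on P: it can be 1 (10), 2 (10), 3 (9), 4 (7), 5 (4). Listing each branch's schedules as (H, F, V):
P=1: (1,3,2) (1,4,2) (1,4,3) (1,5,2) (1,5,3) (1,5,4) (2,4,3) (2,5,3) (2,5,4) (3,5,4) — 10.
P=2: (1,3,2) (1,4,2) (1,4,3) (1,5,2) (1,5,3) (1,5,4) (2,4,3) (2,5,3) (2,5,4) (3,5,4) — 10.
P=3: (1,4,2) (1,4,3) (1,5,2) (1,5,3) (1,5,4) (2,4,3) (2,5,3) (2,5,4) (3,5,4) — 9.
P=4: (1,3,2) (1,5,2) (1,5,3) (1,5,4) (2,5,3) (2,5,4) (3,5,4) — 7.
P=5: (1,3,2) (1,4,2) (1,4,3) (2,4,3) — 4.
Summing: 10 + 10 + 9 + 7 + 4 = 40.

40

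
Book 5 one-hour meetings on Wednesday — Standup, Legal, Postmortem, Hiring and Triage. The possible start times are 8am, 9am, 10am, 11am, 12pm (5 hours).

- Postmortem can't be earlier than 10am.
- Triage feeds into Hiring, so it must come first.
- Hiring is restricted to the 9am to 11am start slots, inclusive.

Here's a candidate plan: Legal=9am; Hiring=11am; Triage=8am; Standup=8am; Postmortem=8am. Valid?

Postmortem can't be earlier than 10am — violated.
Hiring is restricted to the 9am to 11am start slots, inclusive — holds.
Triage feeds into Hiring, so it must come first — holds.

No — it violates: Postmortem can't be earlier than 10am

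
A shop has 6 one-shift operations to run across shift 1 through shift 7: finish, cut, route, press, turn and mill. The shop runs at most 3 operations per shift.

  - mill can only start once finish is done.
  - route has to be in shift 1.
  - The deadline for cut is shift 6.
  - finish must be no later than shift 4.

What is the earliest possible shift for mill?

Precedence pushes mill to at least shift 2.
mill at shift 2 is achievable: cut=shift 1, turn=shift 2, press=shift 2, mill=shift 2, finish=shift 1, route=shift 1.

shift 2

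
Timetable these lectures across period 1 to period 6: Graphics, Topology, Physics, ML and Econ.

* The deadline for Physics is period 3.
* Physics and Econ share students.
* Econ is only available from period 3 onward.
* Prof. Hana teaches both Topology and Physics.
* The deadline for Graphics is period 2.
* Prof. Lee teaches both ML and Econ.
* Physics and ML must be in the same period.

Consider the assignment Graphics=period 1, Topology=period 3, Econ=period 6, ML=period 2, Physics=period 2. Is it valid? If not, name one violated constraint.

Physics and Econ share students — holds.
Prof. Hana teaches both Topology and Physics — holds.
Econ is only available from period 3 onward — holds.
The deadline for Graphics is period 2 — holds.
The deadline for Physics is period 3 — holds.
Physics and ML must be in the same period — holds.
Prof. Lee teaches both ML and Econ — holds.

Yes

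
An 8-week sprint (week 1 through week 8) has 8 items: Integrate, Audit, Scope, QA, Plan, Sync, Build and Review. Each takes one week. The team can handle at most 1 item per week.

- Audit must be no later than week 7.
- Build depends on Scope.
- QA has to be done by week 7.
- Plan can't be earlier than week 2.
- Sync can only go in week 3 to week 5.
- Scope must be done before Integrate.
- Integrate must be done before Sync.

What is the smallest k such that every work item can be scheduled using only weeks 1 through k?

The precedence chain requires at least 3 distinct weeks.
With at most 1 per week and 8 work items, at least 8 weeks are needed.
8 works (last occupied week: week 8): for example Review in week 8, Audit in week 4, Plan in week 6, Sync in week 3, Build in week 7, Scope in week 1, QA in week 5, Integrate in week 2.

8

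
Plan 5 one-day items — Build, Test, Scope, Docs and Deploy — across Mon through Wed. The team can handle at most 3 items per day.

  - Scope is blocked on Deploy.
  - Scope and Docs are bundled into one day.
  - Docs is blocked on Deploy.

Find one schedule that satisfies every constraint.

Scope=Tue, Docs=Tue, Test=Mon, Build=Mon, Deploy=Mon

Checking: Deploy(Mon) before Docs(Tue); Deploy(Mon) before Scope(Tue); Scope = Docs = Tue; max 3 per day (cap 3).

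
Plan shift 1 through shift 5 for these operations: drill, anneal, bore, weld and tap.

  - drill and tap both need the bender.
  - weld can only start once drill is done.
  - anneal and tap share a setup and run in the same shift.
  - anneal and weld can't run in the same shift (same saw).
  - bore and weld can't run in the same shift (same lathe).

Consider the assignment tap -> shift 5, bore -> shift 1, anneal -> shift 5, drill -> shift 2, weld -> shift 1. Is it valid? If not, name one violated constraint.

drill and tap both need the bender — holds.
bore and weld can't run in the same shift (same lathe) — violated.
anneal and weld can't run in the same shift (same saw) — holds.
anneal and tap share a setup and run in the same shift — holds.
weld can only start once drill is done — violated.

Invalid. weld can only start once drill is done.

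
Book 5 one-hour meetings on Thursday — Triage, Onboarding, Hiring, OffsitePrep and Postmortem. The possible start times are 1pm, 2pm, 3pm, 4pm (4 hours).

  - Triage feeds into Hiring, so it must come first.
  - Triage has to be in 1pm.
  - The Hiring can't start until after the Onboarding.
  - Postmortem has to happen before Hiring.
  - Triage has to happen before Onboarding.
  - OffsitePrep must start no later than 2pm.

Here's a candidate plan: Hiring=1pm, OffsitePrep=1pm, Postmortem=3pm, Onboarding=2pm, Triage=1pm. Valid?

The Hiring can't start until after the Onboarding — violated.
Triage has to happen before Onboarding — holds.
Postmortem has to happen before Hiring — violated.
Triage feeds into Hiring, so it must come first — violated.
OffsitePrep must start no later than 2pm — holds.
Triage has to be in 1pm — holds.

No — it violates: Postmortem has to happen before Hiring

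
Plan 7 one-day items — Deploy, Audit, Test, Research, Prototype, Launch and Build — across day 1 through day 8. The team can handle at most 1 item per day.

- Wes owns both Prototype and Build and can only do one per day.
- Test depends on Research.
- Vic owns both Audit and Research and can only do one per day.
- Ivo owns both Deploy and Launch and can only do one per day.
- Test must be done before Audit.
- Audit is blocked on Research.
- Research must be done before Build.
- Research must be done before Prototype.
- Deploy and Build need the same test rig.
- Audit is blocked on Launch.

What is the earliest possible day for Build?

day 2

Precedence pushes Build to at least day 2.
Build at day 2 is achievable: Audit -> day 5, Prototype -> day 6, Launch -> day 4, Test -> day 3, Build -> day 2, Research -> day 1, Deploy -> day 7.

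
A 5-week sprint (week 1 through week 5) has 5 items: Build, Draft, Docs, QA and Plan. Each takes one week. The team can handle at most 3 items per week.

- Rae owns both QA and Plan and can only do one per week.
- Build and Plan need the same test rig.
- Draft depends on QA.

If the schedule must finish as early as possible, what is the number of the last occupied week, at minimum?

week 2

The precedence chain requires at least 2 distinct weeks.
With at most 3 per week and 5 tasks, at least 2 weeks are needed.
2 works (last occupied week: week 2): for example Docs in week 1; Draft in week 2; QA in week 1; Build in week 1; Plan in week 2.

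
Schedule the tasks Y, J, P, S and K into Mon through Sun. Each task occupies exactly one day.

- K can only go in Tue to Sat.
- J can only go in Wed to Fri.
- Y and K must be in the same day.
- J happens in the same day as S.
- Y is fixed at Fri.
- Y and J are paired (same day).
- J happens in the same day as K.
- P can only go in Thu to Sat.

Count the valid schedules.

Enumerating: K=Fri; P=Thu; J=Fri; Y=Fri; S=Fri | J=Fri; K=Fri; Y=Fri; S=Fri; P=Fri | S in Fri, K in Fri, P in Sat, J in Fri, Y in Fri.

3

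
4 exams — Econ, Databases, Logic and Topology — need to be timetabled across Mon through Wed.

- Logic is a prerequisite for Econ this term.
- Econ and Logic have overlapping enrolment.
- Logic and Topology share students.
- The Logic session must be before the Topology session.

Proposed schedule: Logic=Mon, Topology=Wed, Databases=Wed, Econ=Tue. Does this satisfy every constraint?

Valid

Econ and Logic have overlapping enrolment — holds.
The Logic session must be before the Topology session — holds.
Logic is a prerequisite for Econ this term — holds.
Logic and Topology share students — holds.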